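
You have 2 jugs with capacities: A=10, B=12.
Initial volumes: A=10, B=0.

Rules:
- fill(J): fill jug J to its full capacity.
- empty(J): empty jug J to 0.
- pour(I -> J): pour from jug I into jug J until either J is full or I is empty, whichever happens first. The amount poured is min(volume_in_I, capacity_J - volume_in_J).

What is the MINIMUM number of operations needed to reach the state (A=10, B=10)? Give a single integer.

BFS from (A=10, B=0). One shortest path:
  1. pour(A -> B) -> (A=0 B=10)
  2. fill(A) -> (A=10 B=10)
Reached target in 2 moves.

Answer: 2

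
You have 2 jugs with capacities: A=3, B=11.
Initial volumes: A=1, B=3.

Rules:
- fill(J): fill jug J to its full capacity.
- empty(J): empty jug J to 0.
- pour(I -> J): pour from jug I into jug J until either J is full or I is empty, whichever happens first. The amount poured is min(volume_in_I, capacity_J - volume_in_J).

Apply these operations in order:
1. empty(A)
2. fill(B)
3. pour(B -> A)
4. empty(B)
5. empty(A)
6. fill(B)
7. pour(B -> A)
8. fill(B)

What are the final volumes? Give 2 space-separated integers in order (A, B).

Answer: 3 11

Derivation:
Step 1: empty(A) -> (A=0 B=3)
Step 2: fill(B) -> (A=0 B=11)
Step 3: pour(B -> A) -> (A=3 B=8)
Step 4: empty(B) -> (A=3 B=0)
Step 5: empty(A) -> (A=0 B=0)
Step 6: fill(B) -> (A=0 B=11)
Step 7: pour(B -> A) -> (A=3 B=8)
Step 8: fill(B) -> (A=3 B=11)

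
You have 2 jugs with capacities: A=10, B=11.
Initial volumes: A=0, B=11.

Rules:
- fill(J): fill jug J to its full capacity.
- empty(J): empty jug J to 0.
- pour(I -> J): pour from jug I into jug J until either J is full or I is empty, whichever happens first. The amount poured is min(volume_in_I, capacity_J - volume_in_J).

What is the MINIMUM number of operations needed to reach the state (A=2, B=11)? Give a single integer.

Answer: 8

Derivation:
BFS from (A=0, B=11). One shortest path:
  1. pour(B -> A) -> (A=10 B=1)
  2. empty(A) -> (A=0 B=1)
  3. pour(B -> A) -> (A=1 B=0)
  4. fill(B) -> (A=1 B=11)
  5. pour(B -> A) -> (A=10 B=2)
  6. empty(A) -> (A=0 B=2)
  7. pour(B -> A) -> (A=2 B=0)
  8. fill(B) -> (A=2 B=11)
Reached target in 8 moves.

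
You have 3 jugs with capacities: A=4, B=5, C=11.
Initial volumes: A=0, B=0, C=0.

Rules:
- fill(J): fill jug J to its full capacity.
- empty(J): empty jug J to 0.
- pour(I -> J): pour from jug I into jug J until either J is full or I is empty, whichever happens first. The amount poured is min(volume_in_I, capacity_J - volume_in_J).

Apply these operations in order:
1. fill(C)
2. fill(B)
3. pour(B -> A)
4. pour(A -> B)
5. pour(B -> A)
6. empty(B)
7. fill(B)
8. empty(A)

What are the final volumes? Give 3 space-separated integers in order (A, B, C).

Step 1: fill(C) -> (A=0 B=0 C=11)
Step 2: fill(B) -> (A=0 B=5 C=11)
Step 3: pour(B -> A) -> (A=4 B=1 C=11)
Step 4: pour(A -> B) -> (A=0 B=5 C=11)
Step 5: pour(B -> A) -> (A=4 B=1 C=11)
Step 6: empty(B) -> (A=4 B=0 C=11)
Step 7: fill(B) -> (A=4 B=5 C=11)
Step 8: empty(A) -> (A=0 B=5 C=11)

Answer: 0 5 11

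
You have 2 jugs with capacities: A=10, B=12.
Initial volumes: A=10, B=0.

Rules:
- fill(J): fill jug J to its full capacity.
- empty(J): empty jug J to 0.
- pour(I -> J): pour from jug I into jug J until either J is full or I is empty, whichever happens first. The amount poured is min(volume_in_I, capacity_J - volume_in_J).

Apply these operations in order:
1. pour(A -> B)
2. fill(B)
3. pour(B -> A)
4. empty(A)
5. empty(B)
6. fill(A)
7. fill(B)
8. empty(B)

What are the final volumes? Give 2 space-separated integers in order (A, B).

Step 1: pour(A -> B) -> (A=0 B=10)
Step 2: fill(B) -> (A=0 B=12)
Step 3: pour(B -> A) -> (A=10 B=2)
Step 4: empty(A) -> (A=0 B=2)
Step 5: empty(B) -> (A=0 B=0)
Step 6: fill(A) -> (A=10 B=0)
Step 7: fill(B) -> (A=10 B=12)
Step 8: empty(B) -> (A=10 B=0)

Answer: 10 0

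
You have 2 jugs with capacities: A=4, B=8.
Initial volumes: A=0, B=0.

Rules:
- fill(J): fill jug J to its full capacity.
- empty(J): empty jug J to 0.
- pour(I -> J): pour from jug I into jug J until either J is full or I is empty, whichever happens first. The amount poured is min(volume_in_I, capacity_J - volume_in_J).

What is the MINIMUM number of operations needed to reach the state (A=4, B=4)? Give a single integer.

BFS from (A=0, B=0). One shortest path:
  1. fill(B) -> (A=0 B=8)
  2. pour(B -> A) -> (A=4 B=4)
Reached target in 2 moves.

Answer: 2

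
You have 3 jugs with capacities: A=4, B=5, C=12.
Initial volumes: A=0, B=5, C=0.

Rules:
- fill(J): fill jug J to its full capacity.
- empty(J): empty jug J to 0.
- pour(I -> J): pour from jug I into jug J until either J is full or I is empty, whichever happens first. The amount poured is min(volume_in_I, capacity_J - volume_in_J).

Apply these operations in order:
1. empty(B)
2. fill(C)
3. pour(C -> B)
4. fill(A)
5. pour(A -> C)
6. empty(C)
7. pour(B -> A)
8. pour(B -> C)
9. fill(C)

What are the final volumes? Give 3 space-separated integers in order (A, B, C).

Step 1: empty(B) -> (A=0 B=0 C=0)
Step 2: fill(C) -> (A=0 B=0 C=12)
Step 3: pour(C -> B) -> (A=0 B=5 C=7)
Step 4: fill(A) -> (A=4 B=5 C=7)
Step 5: pour(A -> C) -> (A=0 B=5 C=11)
Step 6: empty(C) -> (A=0 B=5 C=0)
Step 7: pour(B -> A) -> (A=4 B=1 C=0)
Step 8: pour(B -> C) -> (A=4 B=0 C=1)
Step 9: fill(C) -> (A=4 B=0 C=12)

Answer: 4 0 12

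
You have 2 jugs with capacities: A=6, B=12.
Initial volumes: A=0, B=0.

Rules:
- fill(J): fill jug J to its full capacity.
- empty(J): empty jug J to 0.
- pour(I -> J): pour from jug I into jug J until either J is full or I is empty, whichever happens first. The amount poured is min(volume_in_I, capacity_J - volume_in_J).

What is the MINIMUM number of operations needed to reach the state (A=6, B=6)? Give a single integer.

Answer: 2

Derivation:
BFS from (A=0, B=0). One shortest path:
  1. fill(B) -> (A=0 B=12)
  2. pour(B -> A) -> (A=6 B=6)
Reached target in 2 moves.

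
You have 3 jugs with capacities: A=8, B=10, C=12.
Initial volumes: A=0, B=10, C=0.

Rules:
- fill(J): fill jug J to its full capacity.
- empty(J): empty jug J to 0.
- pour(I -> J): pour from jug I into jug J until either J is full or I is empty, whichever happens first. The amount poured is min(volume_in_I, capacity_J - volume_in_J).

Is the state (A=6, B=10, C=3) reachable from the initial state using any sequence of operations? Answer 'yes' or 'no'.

Answer: no

Derivation:
BFS explored all 150 reachable states.
Reachable set includes: (0,0,0), (0,0,2), (0,0,4), (0,0,6), (0,0,8), (0,0,10), (0,0,12), (0,2,0), (0,2,2), (0,2,4), (0,2,6), (0,2,8) ...
Target (A=6, B=10, C=3) not in reachable set → no.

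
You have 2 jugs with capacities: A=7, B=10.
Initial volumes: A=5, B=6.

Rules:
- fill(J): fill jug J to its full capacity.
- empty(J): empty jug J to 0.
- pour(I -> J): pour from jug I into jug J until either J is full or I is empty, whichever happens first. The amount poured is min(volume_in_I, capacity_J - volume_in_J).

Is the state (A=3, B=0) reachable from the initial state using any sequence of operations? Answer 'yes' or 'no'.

BFS from (A=5, B=6):
  1. fill(A) -> (A=7 B=6)
  2. pour(A -> B) -> (A=3 B=10)
  3. empty(B) -> (A=3 B=0)
Target reached → yes.

Answer: yes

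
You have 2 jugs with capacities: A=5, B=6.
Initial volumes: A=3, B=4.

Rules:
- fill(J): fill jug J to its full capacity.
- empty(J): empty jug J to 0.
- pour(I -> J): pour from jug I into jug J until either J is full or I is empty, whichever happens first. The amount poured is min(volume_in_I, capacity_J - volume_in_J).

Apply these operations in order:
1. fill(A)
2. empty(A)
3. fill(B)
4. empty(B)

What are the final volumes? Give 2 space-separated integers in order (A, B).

Step 1: fill(A) -> (A=5 B=4)
Step 2: empty(A) -> (A=0 B=4)
Step 3: fill(B) -> (A=0 B=6)
Step 4: empty(B) -> (A=0 B=0)

Answer: 0 0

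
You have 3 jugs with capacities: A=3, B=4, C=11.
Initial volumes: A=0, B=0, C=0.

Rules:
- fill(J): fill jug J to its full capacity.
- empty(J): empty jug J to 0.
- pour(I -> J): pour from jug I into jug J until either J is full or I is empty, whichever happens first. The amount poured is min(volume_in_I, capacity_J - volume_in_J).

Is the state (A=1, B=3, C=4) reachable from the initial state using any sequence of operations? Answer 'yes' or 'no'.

Answer: no

Derivation:
BFS explored all 180 reachable states.
Reachable set includes: (0,0,0), (0,0,1), (0,0,2), (0,0,3), (0,0,4), (0,0,5), (0,0,6), (0,0,7), (0,0,8), (0,0,9), (0,0,10), (0,0,11) ...
Target (A=1, B=3, C=4) not in reachable set → no.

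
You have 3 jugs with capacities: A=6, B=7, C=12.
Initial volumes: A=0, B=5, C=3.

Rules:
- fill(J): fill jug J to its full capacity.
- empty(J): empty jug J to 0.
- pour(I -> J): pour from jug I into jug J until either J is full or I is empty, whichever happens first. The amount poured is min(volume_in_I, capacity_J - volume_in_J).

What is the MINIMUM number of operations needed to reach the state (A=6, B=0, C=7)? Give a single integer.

BFS from (A=0, B=5, C=3). One shortest path:
  1. fill(A) -> (A=6 B=5 C=3)
  2. fill(B) -> (A=6 B=7 C=3)
  3. empty(C) -> (A=6 B=7 C=0)
  4. pour(B -> C) -> (A=6 B=0 C=7)
Reached target in 4 moves.

Answer: 4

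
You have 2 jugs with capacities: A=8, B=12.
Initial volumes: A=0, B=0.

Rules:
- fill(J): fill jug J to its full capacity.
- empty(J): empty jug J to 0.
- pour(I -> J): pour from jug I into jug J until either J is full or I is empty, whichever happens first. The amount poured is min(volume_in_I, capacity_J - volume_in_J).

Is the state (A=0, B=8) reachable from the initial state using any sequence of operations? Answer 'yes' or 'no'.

Answer: yes

Derivation:
BFS from (A=0, B=0):
  1. fill(A) -> (A=8 B=0)
  2. pour(A -> B) -> (A=0 B=8)
Target reached → yes.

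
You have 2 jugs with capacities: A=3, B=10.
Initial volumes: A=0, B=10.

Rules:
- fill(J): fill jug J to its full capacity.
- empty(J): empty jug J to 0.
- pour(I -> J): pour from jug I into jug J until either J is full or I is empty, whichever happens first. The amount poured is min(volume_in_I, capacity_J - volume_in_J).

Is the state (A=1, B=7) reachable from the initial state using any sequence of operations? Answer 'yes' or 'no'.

BFS explored all 26 reachable states.
Reachable set includes: (0,0), (0,1), (0,2), (0,3), (0,4), (0,5), (0,6), (0,7), (0,8), (0,9), (0,10), (1,0) ...
Target (A=1, B=7) not in reachable set → no.

Answer: no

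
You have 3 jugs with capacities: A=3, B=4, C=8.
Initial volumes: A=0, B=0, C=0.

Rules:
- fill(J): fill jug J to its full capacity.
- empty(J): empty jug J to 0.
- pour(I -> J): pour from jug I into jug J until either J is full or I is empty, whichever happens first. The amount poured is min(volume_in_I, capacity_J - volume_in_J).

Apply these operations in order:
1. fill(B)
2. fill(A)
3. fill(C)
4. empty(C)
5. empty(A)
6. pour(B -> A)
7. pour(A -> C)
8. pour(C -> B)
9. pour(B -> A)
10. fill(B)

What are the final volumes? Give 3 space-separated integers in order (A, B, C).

Step 1: fill(B) -> (A=0 B=4 C=0)
Step 2: fill(A) -> (A=3 B=4 C=0)
Step 3: fill(C) -> (A=3 B=4 C=8)
Step 4: empty(C) -> (A=3 B=4 C=0)
Step 5: empty(A) -> (A=0 B=4 C=0)
Step 6: pour(B -> A) -> (A=3 B=1 C=0)
Step 7: pour(A -> C) -> (A=0 B=1 C=3)
Step 8: pour(C -> B) -> (A=0 B=4 C=0)
Step 9: pour(B -> A) -> (A=3 B=1 C=0)
Step 10: fill(B) -> (A=3 B=4 C=0)

Answer: 3 4 0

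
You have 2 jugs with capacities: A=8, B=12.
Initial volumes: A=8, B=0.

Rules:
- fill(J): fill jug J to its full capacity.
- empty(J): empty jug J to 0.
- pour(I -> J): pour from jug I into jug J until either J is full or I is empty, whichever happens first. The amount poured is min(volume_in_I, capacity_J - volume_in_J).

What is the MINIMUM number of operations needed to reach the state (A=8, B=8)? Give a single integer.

Answer: 2

Derivation:
BFS from (A=8, B=0). One shortest path:
  1. pour(A -> B) -> (A=0 B=8)
  2. fill(A) -> (A=8 B=8)
Reached target in 2 moves.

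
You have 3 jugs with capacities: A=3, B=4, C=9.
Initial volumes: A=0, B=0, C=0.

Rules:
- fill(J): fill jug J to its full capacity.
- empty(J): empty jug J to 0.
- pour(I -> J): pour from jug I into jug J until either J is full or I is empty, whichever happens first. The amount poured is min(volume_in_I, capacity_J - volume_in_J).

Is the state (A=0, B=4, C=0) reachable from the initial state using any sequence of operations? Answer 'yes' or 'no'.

BFS from (A=0, B=0, C=0):
  1. fill(B) -> (A=0 B=4 C=0)
Target reached → yes.

Answer: yes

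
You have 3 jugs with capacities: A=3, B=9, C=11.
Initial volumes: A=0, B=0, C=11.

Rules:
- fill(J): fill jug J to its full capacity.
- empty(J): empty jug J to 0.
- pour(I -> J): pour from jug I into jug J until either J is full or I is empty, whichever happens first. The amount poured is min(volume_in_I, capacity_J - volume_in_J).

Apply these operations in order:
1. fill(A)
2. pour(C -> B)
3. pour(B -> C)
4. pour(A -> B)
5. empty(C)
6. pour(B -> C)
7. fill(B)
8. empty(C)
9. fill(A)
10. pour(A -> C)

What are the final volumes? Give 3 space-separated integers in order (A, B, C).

Answer: 0 9 3

Derivation:
Step 1: fill(A) -> (A=3 B=0 C=11)
Step 2: pour(C -> B) -> (A=3 B=9 C=2)
Step 3: pour(B -> C) -> (A=3 B=0 C=11)
Step 4: pour(A -> B) -> (A=0 B=3 C=11)
Step 5: empty(C) -> (A=0 B=3 C=0)
Step 6: pour(B -> C) -> (A=0 B=0 C=3)
Step 7: fill(B) -> (A=0 B=9 C=3)
Step 8: empty(C) -> (A=0 B=9 C=0)
Step 9: fill(A) -> (A=3 B=9 C=0)
Step 10: pour(A -> C) -> (A=0 B=9 C=3)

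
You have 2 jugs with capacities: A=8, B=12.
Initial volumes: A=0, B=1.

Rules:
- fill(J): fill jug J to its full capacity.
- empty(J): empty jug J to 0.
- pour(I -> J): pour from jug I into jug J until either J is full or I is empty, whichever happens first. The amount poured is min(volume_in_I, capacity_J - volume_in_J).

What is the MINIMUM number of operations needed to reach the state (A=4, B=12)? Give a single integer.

Answer: 5

Derivation:
BFS from (A=0, B=1). One shortest path:
  1. fill(A) -> (A=8 B=1)
  2. empty(B) -> (A=8 B=0)
  3. pour(A -> B) -> (A=0 B=8)
  4. fill(A) -> (A=8 B=8)
  5. pour(A -> B) -> (A=4 B=12)
Reached target in 5 moves.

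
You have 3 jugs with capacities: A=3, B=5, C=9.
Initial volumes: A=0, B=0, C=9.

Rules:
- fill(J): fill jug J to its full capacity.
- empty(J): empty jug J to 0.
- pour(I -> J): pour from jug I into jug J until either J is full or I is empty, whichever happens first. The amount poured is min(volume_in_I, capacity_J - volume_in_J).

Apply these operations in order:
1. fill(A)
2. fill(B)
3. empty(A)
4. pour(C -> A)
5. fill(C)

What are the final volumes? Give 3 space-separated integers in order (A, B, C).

Step 1: fill(A) -> (A=3 B=0 C=9)
Step 2: fill(B) -> (A=3 B=5 C=9)
Step 3: empty(A) -> (A=0 B=5 C=9)
Step 4: pour(C -> A) -> (A=3 B=5 C=6)
Step 5: fill(C) -> (A=3 B=5 C=9)

Answer: 3 5 9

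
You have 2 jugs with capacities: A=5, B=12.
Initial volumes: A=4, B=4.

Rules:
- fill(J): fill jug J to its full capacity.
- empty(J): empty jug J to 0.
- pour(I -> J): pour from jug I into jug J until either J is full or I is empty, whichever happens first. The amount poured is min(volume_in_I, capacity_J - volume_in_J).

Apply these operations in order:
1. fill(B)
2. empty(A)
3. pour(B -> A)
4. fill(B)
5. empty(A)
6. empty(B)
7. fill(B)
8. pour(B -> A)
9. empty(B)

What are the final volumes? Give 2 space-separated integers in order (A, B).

Answer: 5 0

Derivation:
Step 1: fill(B) -> (A=4 B=12)
Step 2: empty(A) -> (A=0 B=12)
Step 3: pour(B -> A) -> (A=5 B=7)
Step 4: fill(B) -> (A=5 B=12)
Step 5: empty(A) -> (A=0 B=12)
Step 6: empty(B) -> (A=0 B=0)
Step 7: fill(B) -> (A=0 B=12)
Step 8: pour(B -> A) -> (A=5 B=7)
Step 9: empty(B) -> (A=5 B=0)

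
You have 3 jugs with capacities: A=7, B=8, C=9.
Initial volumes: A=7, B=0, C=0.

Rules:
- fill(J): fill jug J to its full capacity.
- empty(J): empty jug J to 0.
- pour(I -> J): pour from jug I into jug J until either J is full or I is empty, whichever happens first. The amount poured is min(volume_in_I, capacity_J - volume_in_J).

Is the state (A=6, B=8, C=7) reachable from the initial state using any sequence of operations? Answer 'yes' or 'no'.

BFS from (A=7, B=0, C=0):
  1. pour(A -> B) -> (A=0 B=7 C=0)
  2. fill(A) -> (A=7 B=7 C=0)
  3. pour(A -> C) -> (A=0 B=7 C=7)
  4. fill(A) -> (A=7 B=7 C=7)
  5. pour(A -> B) -> (A=6 B=8 C=7)
Target reached → yes.

Answer: yes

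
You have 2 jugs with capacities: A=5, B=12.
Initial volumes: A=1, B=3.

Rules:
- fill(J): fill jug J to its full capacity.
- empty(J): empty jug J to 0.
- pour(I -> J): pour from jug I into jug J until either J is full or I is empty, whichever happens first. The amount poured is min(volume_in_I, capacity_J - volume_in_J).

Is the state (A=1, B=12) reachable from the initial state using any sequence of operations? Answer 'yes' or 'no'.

Answer: yes

Derivation:
BFS from (A=1, B=3):
  1. fill(B) -> (A=1 B=12)
Target reached → yes.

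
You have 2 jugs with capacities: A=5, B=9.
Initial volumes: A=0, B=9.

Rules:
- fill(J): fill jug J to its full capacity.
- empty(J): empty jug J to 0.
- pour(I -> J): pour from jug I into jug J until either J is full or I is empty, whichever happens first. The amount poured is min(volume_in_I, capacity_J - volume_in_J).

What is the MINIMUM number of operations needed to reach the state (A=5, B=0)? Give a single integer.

BFS from (A=0, B=9). One shortest path:
  1. fill(A) -> (A=5 B=9)
  2. empty(B) -> (A=5 B=0)
Reached target in 2 moves.

Answer: 2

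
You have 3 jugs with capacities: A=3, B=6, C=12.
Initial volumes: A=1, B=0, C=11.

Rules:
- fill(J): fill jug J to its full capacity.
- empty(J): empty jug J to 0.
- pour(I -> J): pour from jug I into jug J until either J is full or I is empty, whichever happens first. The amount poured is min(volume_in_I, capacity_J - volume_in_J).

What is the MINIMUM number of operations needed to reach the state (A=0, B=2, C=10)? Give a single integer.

Answer: 6

Derivation:
BFS from (A=1, B=0, C=11). One shortest path:
  1. fill(B) -> (A=1 B=6 C=11)
  2. pour(B -> A) -> (A=3 B=4 C=11)
  3. pour(A -> C) -> (A=2 B=4 C=12)
  4. pour(C -> B) -> (A=2 B=6 C=10)
  5. empty(B) -> (A=2 B=0 C=10)
  6. pour(A -> B) -> (A=0 B=2 C=10)
Reached target in 6 moves.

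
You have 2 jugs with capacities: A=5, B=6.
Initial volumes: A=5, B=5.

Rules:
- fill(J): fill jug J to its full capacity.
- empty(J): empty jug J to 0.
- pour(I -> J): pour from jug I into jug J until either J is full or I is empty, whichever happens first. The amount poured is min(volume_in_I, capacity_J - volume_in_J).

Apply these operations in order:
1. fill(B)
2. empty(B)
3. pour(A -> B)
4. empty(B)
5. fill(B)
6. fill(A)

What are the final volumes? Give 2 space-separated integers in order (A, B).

Answer: 5 6

Derivation:
Step 1: fill(B) -> (A=5 B=6)
Step 2: empty(B) -> (A=5 B=0)
Step 3: pour(A -> B) -> (A=0 B=5)
Step 4: empty(B) -> (A=0 B=0)
Step 5: fill(B) -> (A=0 B=6)
Step 6: fill(A) -> (A=5 B=6)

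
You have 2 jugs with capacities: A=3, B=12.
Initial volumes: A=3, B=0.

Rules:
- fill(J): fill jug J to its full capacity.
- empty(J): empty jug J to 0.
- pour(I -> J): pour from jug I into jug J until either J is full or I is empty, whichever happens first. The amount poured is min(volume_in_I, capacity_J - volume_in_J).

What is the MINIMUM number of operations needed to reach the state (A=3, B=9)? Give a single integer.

Answer: 3

Derivation:
BFS from (A=3, B=0). One shortest path:
  1. empty(A) -> (A=0 B=0)
  2. fill(B) -> (A=0 B=12)
  3. pour(B -> A) -> (A=3 B=9)
Reached target in 3 moves.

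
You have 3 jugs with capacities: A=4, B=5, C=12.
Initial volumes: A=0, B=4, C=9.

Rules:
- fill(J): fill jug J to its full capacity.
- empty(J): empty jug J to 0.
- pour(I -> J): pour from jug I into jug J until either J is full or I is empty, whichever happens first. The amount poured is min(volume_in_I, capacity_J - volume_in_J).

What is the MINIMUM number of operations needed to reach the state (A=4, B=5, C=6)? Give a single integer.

Answer: 5

Derivation:
BFS from (A=0, B=4, C=9). One shortest path:
  1. fill(A) -> (A=4 B=4 C=9)
  2. fill(C) -> (A=4 B=4 C=12)
  3. pour(C -> B) -> (A=4 B=5 C=11)
  4. empty(B) -> (A=4 B=0 C=11)
  5. pour(C -> B) -> (A=4 B=5 C=6)
Reached target in 5 moves.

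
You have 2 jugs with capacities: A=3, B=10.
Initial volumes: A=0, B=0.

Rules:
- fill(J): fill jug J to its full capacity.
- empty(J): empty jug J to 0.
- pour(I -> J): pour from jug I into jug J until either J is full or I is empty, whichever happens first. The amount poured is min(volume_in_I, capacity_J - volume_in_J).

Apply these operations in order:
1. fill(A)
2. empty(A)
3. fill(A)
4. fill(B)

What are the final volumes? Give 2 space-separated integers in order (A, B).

Step 1: fill(A) -> (A=3 B=0)
Step 2: empty(A) -> (A=0 B=0)
Step 3: fill(A) -> (A=3 B=0)
Step 4: fill(B) -> (A=3 B=10)

Answer: 3 10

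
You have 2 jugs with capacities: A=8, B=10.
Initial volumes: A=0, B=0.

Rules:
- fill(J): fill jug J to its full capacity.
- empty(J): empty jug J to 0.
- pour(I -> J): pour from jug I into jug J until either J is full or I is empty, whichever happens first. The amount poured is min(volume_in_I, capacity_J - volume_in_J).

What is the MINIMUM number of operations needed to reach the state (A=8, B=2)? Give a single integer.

BFS from (A=0, B=0). One shortest path:
  1. fill(B) -> (A=0 B=10)
  2. pour(B -> A) -> (A=8 B=2)
Reached target in 2 moves.

Answer: 2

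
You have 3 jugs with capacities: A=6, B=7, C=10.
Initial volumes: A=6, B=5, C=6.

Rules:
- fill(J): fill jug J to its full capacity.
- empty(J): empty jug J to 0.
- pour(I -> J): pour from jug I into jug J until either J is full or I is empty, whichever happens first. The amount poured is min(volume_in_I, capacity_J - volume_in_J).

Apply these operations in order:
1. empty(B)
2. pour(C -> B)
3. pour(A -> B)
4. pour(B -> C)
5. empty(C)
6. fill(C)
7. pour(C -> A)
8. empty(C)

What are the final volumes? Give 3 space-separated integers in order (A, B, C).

Answer: 6 0 0

Derivation:
Step 1: empty(B) -> (A=6 B=0 C=6)
Step 2: pour(C -> B) -> (A=6 B=6 C=0)
Step 3: pour(A -> B) -> (A=5 B=7 C=0)
Step 4: pour(B -> C) -> (A=5 B=0 C=7)
Step 5: empty(C) -> (A=5 B=0 C=0)
Step 6: fill(C) -> (A=5 B=0 C=10)
Step 7: pour(C -> A) -> (A=6 B=0 C=9)
Step 8: empty(C) -> (A=6 B=0 C=0)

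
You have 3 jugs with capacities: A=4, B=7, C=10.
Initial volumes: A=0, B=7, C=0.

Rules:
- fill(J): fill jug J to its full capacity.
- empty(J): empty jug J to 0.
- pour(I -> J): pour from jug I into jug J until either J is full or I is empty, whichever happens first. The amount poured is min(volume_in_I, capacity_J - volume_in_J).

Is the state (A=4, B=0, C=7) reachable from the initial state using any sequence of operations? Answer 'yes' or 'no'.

BFS from (A=0, B=7, C=0):
  1. fill(A) -> (A=4 B=7 C=0)
  2. pour(B -> C) -> (A=4 B=0 C=7)
Target reached → yes.

Answer: yes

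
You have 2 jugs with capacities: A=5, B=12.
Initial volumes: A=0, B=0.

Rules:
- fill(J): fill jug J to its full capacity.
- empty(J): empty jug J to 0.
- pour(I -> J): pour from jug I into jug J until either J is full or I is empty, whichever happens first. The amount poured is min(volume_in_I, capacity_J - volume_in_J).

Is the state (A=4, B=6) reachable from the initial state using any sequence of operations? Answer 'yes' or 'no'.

Answer: no

Derivation:
BFS explored all 34 reachable states.
Reachable set includes: (0,0), (0,1), (0,2), (0,3), (0,4), (0,5), (0,6), (0,7), (0,8), (0,9), (0,10), (0,11) ...
Target (A=4, B=6) not in reachable set → no.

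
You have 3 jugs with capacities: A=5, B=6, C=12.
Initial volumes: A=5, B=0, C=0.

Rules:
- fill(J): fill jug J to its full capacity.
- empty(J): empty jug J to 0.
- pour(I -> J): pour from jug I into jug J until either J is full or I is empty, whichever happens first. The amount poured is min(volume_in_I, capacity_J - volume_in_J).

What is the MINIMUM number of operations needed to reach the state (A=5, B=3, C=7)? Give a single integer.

BFS from (A=5, B=0, C=0). One shortest path:
  1. pour(A -> B) -> (A=0 B=5 C=0)
  2. fill(A) -> (A=5 B=5 C=0)
  3. pour(A -> C) -> (A=0 B=5 C=5)
  4. fill(A) -> (A=5 B=5 C=5)
  5. pour(A -> C) -> (A=0 B=5 C=10)
  6. pour(B -> C) -> (A=0 B=3 C=12)
  7. pour(C -> A) -> (A=5 B=3 C=7)
Reached target in 7 moves.

Answer: 7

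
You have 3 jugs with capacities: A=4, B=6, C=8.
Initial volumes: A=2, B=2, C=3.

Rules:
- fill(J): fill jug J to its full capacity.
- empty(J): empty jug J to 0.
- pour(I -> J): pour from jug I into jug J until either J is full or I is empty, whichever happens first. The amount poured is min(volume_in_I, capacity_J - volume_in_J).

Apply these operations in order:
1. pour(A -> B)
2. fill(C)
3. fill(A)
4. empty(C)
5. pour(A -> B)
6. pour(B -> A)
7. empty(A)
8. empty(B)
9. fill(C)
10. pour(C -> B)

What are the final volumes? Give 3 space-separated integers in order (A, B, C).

Step 1: pour(A -> B) -> (A=0 B=4 C=3)
Step 2: fill(C) -> (A=0 B=4 C=8)
Step 3: fill(A) -> (A=4 B=4 C=8)
Step 4: empty(C) -> (A=4 B=4 C=0)
Step 5: pour(A -> B) -> (A=2 B=6 C=0)
Step 6: pour(B -> A) -> (A=4 B=4 C=0)
Step 7: empty(A) -> (A=0 B=4 C=0)
Step 8: empty(B) -> (A=0 B=0 C=0)
Step 9: fill(C) -> (A=0 B=0 C=8)
Step 10: pour(C -> B) -> (A=0 B=6 C=2)

Answer: 0 6 2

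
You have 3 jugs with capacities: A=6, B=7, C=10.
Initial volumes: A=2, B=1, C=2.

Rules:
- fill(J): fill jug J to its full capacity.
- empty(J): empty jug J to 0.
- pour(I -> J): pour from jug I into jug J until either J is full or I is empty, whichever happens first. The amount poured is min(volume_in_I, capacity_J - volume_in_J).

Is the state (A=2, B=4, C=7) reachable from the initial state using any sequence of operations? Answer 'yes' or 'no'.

BFS explored all 347 reachable states.
Reachable set includes: (0,0,0), (0,0,1), (0,0,2), (0,0,3), (0,0,4), (0,0,5), (0,0,6), (0,0,7), (0,0,8), (0,0,9), (0,0,10), (0,1,0) ...
Target (A=2, B=4, C=7) not in reachable set → no.

Answer: no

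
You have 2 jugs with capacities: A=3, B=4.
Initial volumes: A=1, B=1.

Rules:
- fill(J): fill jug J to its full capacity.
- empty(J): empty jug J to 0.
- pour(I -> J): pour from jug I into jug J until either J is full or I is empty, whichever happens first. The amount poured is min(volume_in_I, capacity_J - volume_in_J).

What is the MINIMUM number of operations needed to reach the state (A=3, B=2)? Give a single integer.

BFS from (A=1, B=1). One shortest path:
  1. fill(B) -> (A=1 B=4)
  2. pour(B -> A) -> (A=3 B=2)
Reached target in 2 moves.

Answer: 2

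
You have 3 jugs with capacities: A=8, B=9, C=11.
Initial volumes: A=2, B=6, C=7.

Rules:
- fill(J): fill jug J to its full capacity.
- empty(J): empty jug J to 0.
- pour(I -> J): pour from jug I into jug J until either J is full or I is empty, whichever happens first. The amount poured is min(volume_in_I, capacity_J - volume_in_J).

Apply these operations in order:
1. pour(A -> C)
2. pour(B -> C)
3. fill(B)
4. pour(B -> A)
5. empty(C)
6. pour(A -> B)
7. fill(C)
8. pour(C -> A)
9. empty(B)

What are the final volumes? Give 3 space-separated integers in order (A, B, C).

Answer: 8 0 3

Derivation:
Step 1: pour(A -> C) -> (A=0 B=6 C=9)
Step 2: pour(B -> C) -> (A=0 B=4 C=11)
Step 3: fill(B) -> (A=0 B=9 C=11)
Step 4: pour(B -> A) -> (A=8 B=1 C=11)
Step 5: empty(C) -> (A=8 B=1 C=0)
Step 6: pour(A -> B) -> (A=0 B=9 C=0)
Step 7: fill(C) -> (A=0 B=9 C=11)
Step 8: pour(C -> A) -> (A=8 B=9 C=3)
Step 9: empty(B) -> (A=8 B=0 C=3)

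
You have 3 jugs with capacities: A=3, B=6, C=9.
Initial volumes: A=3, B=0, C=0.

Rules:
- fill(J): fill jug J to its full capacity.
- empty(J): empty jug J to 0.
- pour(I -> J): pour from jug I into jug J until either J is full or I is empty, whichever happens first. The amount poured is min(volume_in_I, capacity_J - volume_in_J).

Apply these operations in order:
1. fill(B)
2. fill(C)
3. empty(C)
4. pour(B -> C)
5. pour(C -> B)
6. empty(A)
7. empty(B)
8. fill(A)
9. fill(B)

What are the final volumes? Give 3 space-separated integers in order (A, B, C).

Answer: 3 6 0

Derivation:
Step 1: fill(B) -> (A=3 B=6 C=0)
Step 2: fill(C) -> (A=3 B=6 C=9)
Step 3: empty(C) -> (A=3 B=6 C=0)
Step 4: pour(B -> C) -> (A=3 B=0 C=6)
Step 5: pour(C -> B) -> (A=3 B=6 C=0)
Step 6: empty(A) -> (A=0 B=6 C=0)
Step 7: empty(B) -> (A=0 B=0 C=0)
Step 8: fill(A) -> (A=3 B=0 C=0)
Step 9: fill(B) -> (A=3 B=6 C=0)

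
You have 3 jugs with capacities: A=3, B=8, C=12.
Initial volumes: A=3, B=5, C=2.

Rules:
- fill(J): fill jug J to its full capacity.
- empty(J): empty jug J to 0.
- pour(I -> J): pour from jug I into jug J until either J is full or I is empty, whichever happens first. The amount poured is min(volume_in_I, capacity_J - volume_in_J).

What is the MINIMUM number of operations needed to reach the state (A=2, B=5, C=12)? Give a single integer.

BFS from (A=3, B=5, C=2). One shortest path:
  1. empty(A) -> (A=0 B=5 C=2)
  2. pour(C -> A) -> (A=2 B=5 C=0)
  3. fill(C) -> (A=2 B=5 C=12)
Reached target in 3 moves.

Answer: 3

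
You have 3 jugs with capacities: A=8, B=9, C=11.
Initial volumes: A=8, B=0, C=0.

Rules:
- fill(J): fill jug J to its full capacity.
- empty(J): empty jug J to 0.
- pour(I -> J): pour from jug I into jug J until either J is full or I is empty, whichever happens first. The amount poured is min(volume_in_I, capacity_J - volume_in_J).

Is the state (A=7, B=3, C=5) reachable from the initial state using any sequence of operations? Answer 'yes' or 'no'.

BFS explored all 520 reachable states.
Reachable set includes: (0,0,0), (0,0,1), (0,0,2), (0,0,3), (0,0,4), (0,0,5), (0,0,6), (0,0,7), (0,0,8), (0,0,9), (0,0,10), (0,0,11) ...
Target (A=7, B=3, C=5) not in reachable set → no.

Answer: no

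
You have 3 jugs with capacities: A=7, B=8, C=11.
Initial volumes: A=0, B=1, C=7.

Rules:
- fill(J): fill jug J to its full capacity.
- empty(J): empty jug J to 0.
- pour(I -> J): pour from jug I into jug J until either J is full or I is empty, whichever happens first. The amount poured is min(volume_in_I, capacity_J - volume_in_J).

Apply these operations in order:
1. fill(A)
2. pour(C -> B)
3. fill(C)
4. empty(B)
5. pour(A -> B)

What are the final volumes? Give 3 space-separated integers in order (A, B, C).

Answer: 0 7 11

Derivation:
Step 1: fill(A) -> (A=7 B=1 C=7)
Step 2: pour(C -> B) -> (A=7 B=8 C=0)
Step 3: fill(C) -> (A=7 B=8 C=11)
Step 4: empty(B) -> (A=7 B=0 C=11)
Step 5: pour(A -> B) -> (A=0 B=7 C=11)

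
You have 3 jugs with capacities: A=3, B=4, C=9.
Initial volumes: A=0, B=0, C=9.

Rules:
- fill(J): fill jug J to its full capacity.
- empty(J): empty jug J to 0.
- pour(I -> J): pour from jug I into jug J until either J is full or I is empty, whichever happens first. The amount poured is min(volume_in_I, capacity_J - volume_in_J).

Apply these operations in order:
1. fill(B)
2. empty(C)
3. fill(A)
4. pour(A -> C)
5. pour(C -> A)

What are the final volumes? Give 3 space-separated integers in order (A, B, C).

Step 1: fill(B) -> (A=0 B=4 C=9)
Step 2: empty(C) -> (A=0 B=4 C=0)
Step 3: fill(A) -> (A=3 B=4 C=0)
Step 4: pour(A -> C) -> (A=0 B=4 C=3)
Step 5: pour(C -> A) -> (A=3 B=4 C=0)

Answer: 3 4 0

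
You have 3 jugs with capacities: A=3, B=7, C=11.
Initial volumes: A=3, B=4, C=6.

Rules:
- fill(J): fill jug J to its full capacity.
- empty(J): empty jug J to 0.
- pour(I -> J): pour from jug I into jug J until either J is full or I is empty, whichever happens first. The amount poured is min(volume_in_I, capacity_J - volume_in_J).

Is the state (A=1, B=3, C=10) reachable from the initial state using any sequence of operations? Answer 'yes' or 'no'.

Answer: no

Derivation:
BFS explored all 264 reachable states.
Reachable set includes: (0,0,0), (0,0,1), (0,0,2), (0,0,3), (0,0,4), (0,0,5), (0,0,6), (0,0,7), (0,0,8), (0,0,9), (0,0,10), (0,0,11) ...
Target (A=1, B=3, C=10) not in reachable set → no.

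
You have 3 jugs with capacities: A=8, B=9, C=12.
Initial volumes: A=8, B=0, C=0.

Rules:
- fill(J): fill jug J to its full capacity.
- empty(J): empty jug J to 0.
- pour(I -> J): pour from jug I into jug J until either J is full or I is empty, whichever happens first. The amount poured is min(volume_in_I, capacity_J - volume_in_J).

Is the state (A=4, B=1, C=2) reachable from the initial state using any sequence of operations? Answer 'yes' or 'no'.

BFS explored all 554 reachable states.
Reachable set includes: (0,0,0), (0,0,1), (0,0,2), (0,0,3), (0,0,4), (0,0,5), (0,0,6), (0,0,7), (0,0,8), (0,0,9), (0,0,10), (0,0,11) ...
Target (A=4, B=1, C=2) not in reachable set → no.

Answer: no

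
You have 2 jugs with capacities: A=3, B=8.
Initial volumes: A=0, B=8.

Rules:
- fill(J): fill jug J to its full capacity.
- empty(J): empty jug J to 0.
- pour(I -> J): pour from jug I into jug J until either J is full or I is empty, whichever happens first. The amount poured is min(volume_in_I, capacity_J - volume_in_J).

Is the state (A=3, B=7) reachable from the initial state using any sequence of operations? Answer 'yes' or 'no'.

BFS from (A=0, B=8):
  1. pour(B -> A) -> (A=3 B=5)
  2. empty(A) -> (A=0 B=5)
  3. pour(B -> A) -> (A=3 B=2)
  4. empty(A) -> (A=0 B=2)
  5. pour(B -> A) -> (A=2 B=0)
  6. fill(B) -> (A=2 B=8)
  7. pour(B -> A) -> (A=3 B=7)
Target reached → yes.

Answer: yes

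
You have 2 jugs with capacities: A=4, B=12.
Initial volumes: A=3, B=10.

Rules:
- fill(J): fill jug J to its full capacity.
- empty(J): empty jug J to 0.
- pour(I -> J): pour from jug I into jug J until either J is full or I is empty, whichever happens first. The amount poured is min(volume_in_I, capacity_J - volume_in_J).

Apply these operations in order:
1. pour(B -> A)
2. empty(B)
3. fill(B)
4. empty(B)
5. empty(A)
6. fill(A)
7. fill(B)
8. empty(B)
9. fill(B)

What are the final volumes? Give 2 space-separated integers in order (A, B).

Step 1: pour(B -> A) -> (A=4 B=9)
Step 2: empty(B) -> (A=4 B=0)
Step 3: fill(B) -> (A=4 B=12)
Step 4: empty(B) -> (A=4 B=0)
Step 5: empty(A) -> (A=0 B=0)
Step 6: fill(A) -> (A=4 B=0)
Step 7: fill(B) -> (A=4 B=12)
Step 8: empty(B) -> (A=4 B=0)
Step 9: fill(B) -> (A=4 B=12)

Answer: 4 12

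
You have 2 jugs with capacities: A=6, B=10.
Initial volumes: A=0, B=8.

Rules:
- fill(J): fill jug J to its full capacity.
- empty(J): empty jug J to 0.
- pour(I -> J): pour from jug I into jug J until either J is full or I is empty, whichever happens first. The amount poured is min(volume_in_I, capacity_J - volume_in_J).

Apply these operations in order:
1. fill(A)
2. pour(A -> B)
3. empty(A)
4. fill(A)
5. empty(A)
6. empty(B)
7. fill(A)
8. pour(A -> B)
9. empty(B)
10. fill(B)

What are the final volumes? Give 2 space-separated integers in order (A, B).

Step 1: fill(A) -> (A=6 B=8)
Step 2: pour(A -> B) -> (A=4 B=10)
Step 3: empty(A) -> (A=0 B=10)
Step 4: fill(A) -> (A=6 B=10)
Step 5: empty(A) -> (A=0 B=10)
Step 6: empty(B) -> (A=0 B=0)
Step 7: fill(A) -> (A=6 B=0)
Step 8: pour(A -> B) -> (A=0 B=6)
Step 9: empty(B) -> (A=0 B=0)
Step 10: fill(B) -> (A=0 B=10)

Answer: 0 10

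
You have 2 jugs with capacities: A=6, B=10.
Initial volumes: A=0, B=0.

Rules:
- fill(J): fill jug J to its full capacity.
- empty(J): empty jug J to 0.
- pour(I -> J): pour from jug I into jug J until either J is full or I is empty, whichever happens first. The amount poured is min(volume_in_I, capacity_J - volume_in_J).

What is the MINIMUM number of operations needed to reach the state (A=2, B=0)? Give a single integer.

Answer: 5

Derivation:
BFS from (A=0, B=0). One shortest path:
  1. fill(A) -> (A=6 B=0)
  2. pour(A -> B) -> (A=0 B=6)
  3. fill(A) -> (A=6 B=6)
  4. pour(A -> B) -> (A=2 B=10)
  5. empty(B) -> (A=2 B=0)
Reached target in 5 moves.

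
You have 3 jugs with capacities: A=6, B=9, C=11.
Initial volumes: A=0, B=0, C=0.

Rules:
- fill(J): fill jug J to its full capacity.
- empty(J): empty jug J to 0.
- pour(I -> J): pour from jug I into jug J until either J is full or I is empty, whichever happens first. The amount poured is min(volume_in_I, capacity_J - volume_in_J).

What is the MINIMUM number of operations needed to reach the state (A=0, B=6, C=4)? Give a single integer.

Answer: 8

Derivation:
BFS from (A=0, B=0, C=0). One shortest path:
  1. fill(A) -> (A=6 B=0 C=0)
  2. fill(B) -> (A=6 B=9 C=0)
  3. pour(A -> C) -> (A=0 B=9 C=6)
  4. fill(A) -> (A=6 B=9 C=6)
  5. pour(B -> C) -> (A=6 B=4 C=11)
  6. empty(C) -> (A=6 B=4 C=0)
  7. pour(B -> C) -> (A=6 B=0 C=4)
  8. pour(A -> B) -> (A=0 B=6 C=4)
Reached target in 8 moves.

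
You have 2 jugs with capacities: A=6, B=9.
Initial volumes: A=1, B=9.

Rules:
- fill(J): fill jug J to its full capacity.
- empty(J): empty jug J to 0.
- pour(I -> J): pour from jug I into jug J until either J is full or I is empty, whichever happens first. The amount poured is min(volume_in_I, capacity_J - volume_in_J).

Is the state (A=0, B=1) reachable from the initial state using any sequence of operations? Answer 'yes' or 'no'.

Answer: yes

Derivation:
BFS from (A=1, B=9):
  1. empty(B) -> (A=1 B=0)
  2. pour(A -> B) -> (A=0 B=1)
Target reached → yes.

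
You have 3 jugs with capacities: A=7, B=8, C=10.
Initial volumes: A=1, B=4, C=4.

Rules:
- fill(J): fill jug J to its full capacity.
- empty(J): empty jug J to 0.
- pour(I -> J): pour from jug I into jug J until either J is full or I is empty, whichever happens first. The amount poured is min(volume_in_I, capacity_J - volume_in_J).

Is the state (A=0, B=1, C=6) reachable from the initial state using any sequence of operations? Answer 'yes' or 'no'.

Answer: yes

Derivation:
BFS from (A=1, B=4, C=4):
  1. fill(C) -> (A=1 B=4 C=10)
  2. pour(C -> B) -> (A=1 B=8 C=6)
  3. empty(B) -> (A=1 B=0 C=6)
  4. pour(A -> B) -> (A=0 B=1 C=6)
Target reached → yes.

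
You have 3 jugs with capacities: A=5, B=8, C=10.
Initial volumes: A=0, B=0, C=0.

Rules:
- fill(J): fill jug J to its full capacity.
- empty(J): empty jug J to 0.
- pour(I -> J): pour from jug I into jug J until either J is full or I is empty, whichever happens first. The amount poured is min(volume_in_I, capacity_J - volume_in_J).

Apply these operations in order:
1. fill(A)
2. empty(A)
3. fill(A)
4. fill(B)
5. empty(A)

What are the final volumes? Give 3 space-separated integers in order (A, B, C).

Answer: 0 8 0

Derivation:
Step 1: fill(A) -> (A=5 B=0 C=0)
Step 2: empty(A) -> (A=0 B=0 C=0)
Step 3: fill(A) -> (A=5 B=0 C=0)
Step 4: fill(B) -> (A=5 B=8 C=0)
Step 5: empty(A) -> (A=0 B=8 C=0)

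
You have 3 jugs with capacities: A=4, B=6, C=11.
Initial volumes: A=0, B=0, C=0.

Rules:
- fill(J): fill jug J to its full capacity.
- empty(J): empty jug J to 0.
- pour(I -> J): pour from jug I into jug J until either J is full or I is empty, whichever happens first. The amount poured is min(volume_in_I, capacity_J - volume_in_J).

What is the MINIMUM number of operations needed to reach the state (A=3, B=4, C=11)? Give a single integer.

Answer: 7

Derivation:
BFS from (A=0, B=0, C=0). One shortest path:
  1. fill(C) -> (A=0 B=0 C=11)
  2. pour(C -> A) -> (A=4 B=0 C=7)
  3. empty(A) -> (A=0 B=0 C=7)
  4. pour(C -> A) -> (A=4 B=0 C=3)
  5. pour(A -> B) -> (A=0 B=4 C=3)
  6. pour(C -> A) -> (A=3 B=4 C=0)
  7. fill(C) -> (A=3 B=4 C=11)
Reached target in 7 moves.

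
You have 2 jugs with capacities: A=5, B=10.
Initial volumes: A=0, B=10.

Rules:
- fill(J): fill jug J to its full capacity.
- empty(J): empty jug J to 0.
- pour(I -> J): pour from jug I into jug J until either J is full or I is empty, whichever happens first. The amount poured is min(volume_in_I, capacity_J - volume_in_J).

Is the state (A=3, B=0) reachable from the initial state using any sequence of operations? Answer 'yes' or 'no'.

BFS explored all 6 reachable states.
Reachable set includes: (0,0), (0,5), (0,10), (5,0), (5,5), (5,10)
Target (A=3, B=0) not in reachable set → no.

Answer: no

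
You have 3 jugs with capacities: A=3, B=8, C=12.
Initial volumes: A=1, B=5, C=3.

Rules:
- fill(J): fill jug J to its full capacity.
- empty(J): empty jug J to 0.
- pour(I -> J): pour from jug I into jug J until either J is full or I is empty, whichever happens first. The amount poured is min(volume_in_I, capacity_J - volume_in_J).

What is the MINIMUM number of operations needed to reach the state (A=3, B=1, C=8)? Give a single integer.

BFS from (A=1, B=5, C=3). One shortest path:
  1. pour(B -> C) -> (A=1 B=0 C=8)
  2. pour(A -> B) -> (A=0 B=1 C=8)
  3. fill(A) -> (A=3 B=1 C=8)
Reached target in 3 moves.

Answer: 3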